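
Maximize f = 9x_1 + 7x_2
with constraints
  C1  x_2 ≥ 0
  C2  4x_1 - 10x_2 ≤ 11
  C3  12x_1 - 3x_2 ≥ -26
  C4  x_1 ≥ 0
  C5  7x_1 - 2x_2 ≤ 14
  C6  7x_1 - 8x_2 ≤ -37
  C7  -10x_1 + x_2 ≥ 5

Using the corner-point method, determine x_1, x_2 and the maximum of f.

Feasible corners and f = 9x_1 + 7x_2:
  (0, 26/3) → f = 182/3
  (11/18, 100/9) → f = 1499/18
  (0, 5) → f = 35

At the optimal vertex, 12x_1 - 3x_2 = -26 and -10x_1 + x_2 = 5.
Solving simultaneously gives x_1 = 11/18, x_2 = 100/9.

x_1 = 11/18, x_2 = 100/9, maximum f = 1499/18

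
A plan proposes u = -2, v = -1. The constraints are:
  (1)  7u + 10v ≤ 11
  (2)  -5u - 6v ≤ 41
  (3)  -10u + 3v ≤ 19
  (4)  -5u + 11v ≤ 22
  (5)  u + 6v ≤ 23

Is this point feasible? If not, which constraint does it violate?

(1): -24 ≤ 11 ✓
(2): 16 ≤ 41 ✓
(3): 17 ≤ 19 ✓
(4): -1 ≤ 22 ✓
(5): -8 ≤ 23 ✓

feasible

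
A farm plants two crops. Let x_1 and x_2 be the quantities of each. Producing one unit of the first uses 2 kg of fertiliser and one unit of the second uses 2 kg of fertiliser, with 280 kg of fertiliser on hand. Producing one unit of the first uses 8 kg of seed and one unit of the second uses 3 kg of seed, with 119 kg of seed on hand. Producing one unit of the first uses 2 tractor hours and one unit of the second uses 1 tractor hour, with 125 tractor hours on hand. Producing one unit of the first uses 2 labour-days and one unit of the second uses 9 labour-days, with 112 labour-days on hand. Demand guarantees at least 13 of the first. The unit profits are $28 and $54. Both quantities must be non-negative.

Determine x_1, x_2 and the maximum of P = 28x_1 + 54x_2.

x_1 = 13, x_2 = 5, maximum P = 634

At the optimal vertex, 8x_1 + 3x_2 = 119 and x_1 = 13.
Solving simultaneously gives x_1 = 13, x_2 = 5.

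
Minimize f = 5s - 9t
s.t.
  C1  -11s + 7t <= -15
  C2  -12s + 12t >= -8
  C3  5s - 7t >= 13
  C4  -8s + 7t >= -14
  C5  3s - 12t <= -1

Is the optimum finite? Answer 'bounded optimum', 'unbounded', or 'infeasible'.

The boundaries -11s + 7t = -15 and -12s + 12t = -8 meet at (31/12, 23/12), but that point violates 5s - 7t ≥ 13. Every candidate vertex is excluded by some other constraint, so the feasible region is empty.

infeasible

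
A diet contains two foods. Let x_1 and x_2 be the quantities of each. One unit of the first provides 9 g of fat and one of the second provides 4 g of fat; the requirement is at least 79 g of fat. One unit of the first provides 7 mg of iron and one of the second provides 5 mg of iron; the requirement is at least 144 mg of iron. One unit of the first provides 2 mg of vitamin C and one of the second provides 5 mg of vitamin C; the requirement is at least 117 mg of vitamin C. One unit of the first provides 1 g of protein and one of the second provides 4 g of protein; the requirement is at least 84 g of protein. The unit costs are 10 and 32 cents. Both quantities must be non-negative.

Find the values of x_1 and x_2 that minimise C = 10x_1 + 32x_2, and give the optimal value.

The feasible region is unbounded (it extends along (0, 1), (1, 0)), but C strictly increases along every unbounded feasible direction, so there is no improving ray and the minimum is attained at a vertex.

The binding constraints are 2x_1 + 5x_2 = 117 and x_1 + 4x_2 = 84.
Solving simultaneously gives x_1 = 16, x_2 = 17.

x_1 = 16, x_2 = 17, minimum C = 704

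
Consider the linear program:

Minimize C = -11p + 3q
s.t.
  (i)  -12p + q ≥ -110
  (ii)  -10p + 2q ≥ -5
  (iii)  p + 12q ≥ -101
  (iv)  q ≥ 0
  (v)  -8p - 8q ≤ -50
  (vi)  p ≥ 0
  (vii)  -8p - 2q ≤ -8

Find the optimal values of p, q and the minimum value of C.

p = 35/24, q = 115/24, minimum C = -5/3

Vertices and C = -11p + 3q:
  (215/14, 520/7) → C = 755/14
  (35/24, 115/24) → C = -5/3
  (0, 25/4) → C = 75/4
The feasible region is unbounded (it extends along (0, 1), (1, 12)), but C strictly increases along every unbounded feasible direction, so there is no improving ray and the minimum is attained at a vertex.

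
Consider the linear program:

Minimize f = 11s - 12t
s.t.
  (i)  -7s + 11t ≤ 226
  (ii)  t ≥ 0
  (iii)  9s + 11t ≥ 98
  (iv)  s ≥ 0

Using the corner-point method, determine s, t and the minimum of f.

s = 0, t = 226/11, minimum f = -2712/11

Extreme points and f = 11s - 12t:
  (0, 226/11) → f = -2712/11
  (98/9, 0) → f = 1078/9
  (0, 98/11) → f = -1176/11
The feasible region is unbounded (it extends along (11, 7), (1, 0)), but f strictly increases along every unbounded feasible direction, so there is no improving ray and the minimum is attained at a vertex.

The binding constraints are -7s + 11t = 226 and s = 0.
Solving simultaneously gives s = 0, t = 226/11.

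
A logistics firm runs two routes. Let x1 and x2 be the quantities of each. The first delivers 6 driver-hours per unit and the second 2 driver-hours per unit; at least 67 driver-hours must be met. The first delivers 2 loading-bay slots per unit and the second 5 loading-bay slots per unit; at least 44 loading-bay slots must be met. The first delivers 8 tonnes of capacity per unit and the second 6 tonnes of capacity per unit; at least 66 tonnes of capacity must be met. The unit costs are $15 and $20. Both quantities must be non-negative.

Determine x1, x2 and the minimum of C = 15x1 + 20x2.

x1 = 19/2, x2 = 5, minimum C = 485/2

Extreme points and C = 15x1 + 20x2:
  (0, 67/2) → C = 670
  (22, 0) → C = 330
  (19/2, 5) → C = 485/2
The feasible region is unbounded (it extends along (0, 1), (1, 0)), but C strictly increases along every unbounded feasible direction, so there is no improving ray and the minimum is attained at a vertex.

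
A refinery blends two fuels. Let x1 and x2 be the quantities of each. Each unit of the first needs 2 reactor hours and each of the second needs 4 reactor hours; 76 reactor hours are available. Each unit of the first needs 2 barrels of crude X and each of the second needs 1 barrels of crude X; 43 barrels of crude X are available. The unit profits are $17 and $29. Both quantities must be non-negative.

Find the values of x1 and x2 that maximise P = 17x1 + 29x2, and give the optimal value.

The binding constraints are 2x1 + 4x2 = 76 and 2x1 + x2 = 43.
Solving simultaneously gives x1 = 16, x2 = 11.

x1 = 16, x2 = 11, maximum P = 591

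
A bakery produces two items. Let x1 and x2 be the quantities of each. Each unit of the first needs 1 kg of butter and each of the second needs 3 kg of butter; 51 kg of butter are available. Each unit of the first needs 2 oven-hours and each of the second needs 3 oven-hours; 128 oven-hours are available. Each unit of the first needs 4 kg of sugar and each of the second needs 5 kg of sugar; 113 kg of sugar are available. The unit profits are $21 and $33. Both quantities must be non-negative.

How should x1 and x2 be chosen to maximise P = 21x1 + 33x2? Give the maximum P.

x1 = 12, x2 = 13, maximum P = 681

The optimum lies where x1 + 3x2 = 51 and 4x1 + 5x2 = 113.
Solving simultaneously gives x1 = 12, x2 = 13.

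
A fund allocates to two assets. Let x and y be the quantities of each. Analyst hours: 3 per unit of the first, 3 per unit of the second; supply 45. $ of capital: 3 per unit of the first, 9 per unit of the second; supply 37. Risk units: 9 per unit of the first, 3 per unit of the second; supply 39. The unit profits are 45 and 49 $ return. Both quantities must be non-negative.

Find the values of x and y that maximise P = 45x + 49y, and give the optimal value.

Feasible corners and P = 45x + 49y:
  (0, 0) → P = 0
  (0, 37/9) → P = 1813/9
  (13/3, 0) → P = 195
  (10/3, 3) → P = 297

x = 10/3, y = 3, maximum P = 297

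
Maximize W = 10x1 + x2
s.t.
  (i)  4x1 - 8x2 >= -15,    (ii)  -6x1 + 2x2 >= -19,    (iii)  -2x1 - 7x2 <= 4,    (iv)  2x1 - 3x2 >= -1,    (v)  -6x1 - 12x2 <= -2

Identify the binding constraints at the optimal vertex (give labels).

(ii) and (iv)

Feasible corners and W = 10x1 + x2:
  (59/14, 22/7) → W = 317/7
  (58/21, -17/14) → W = 1109/42
  (-1/7, 5/21) → W = -25/21

The maximum is at (59/14, 22/7). Substituting into each constraint, equality holds for (ii) and (iv); the remaining constraints have slack.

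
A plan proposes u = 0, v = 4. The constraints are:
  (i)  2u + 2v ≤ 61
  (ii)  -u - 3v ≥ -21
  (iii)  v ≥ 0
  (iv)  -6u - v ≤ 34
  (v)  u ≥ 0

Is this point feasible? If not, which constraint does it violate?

feasible

(i): 8 ≤ 61 ✓
(ii): -12 ≥ -21 ✓
(iii): 4 ≥ 0 ✓
(iv): -4 ≤ 34 ✓
(v): 0 ≥ 0 ✓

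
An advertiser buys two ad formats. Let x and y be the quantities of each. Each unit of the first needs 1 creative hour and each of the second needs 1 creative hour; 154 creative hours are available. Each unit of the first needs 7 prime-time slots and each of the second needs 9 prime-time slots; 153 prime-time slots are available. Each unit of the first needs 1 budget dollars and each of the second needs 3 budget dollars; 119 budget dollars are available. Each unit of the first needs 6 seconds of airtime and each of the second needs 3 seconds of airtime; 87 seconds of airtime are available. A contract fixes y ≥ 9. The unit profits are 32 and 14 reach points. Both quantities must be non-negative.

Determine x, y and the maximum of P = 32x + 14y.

x = 10, y = 9, maximum P = 446

Feasible corners and P = 32x + 14y:
  (0, 17) → P = 238
  (0, 9) → P = 126
  (108/11, 103/11) → P = 4898/11
  (10, 9) → P = 446

The optimum lies where 6x + 3y = 87 and y = 9.
Solving simultaneously gives x = 10, y = 9.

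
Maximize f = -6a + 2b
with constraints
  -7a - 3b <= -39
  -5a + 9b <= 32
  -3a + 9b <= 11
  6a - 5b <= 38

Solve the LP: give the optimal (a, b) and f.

Corner points and f = -6a + 2b:
  (53/12, 97/36) → f = -190/9
  (309/53, -32/53) → f = -1918/53
  (397/39, 60/13) → f = -674/13

At the optimal vertex, -7a - 3b = -39 and -3a + 9b = 11.
Solving simultaneously gives a = 53/12, b = 97/36.

a = 53/12, b = 97/36, maximum f = -190/9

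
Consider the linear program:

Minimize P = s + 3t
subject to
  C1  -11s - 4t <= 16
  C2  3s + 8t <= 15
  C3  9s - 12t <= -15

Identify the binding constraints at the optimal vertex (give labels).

Vertices and P = s + 3t:
  (-47/19, 213/76) → P = 451/76
  (-3/2, 1/8) → P = -9/8
  (5/9, 5/3) → P = 50/9

The minimum is at (-3/2, 1/8). Substituting into each constraint, equality holds for C1 and C3; the remaining constraints have slack.

C1 and C3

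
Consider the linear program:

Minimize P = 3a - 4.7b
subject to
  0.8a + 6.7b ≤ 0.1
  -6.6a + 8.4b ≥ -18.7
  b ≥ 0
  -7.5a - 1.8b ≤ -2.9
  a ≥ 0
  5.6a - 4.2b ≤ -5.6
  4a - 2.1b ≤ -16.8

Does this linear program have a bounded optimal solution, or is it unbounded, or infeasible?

infeasible

The boundaries a = 0 and 4a - 2.1b = -16.8 meet at (0, 8), but that point violates 0.8a + 6.7b ≤ 0.1. Every candidate vertex is excluded by some other constraint, so the feasible region is empty.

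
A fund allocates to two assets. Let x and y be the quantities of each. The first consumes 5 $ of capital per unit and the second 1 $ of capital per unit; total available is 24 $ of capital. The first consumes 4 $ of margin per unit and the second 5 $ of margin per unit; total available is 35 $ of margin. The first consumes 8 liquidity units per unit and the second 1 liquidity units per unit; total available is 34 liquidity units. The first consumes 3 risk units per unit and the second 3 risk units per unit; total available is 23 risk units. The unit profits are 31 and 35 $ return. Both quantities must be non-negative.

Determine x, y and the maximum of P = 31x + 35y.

x = 10/3, y = 13/3, maximum P = 255

Extreme points and P = 31x + 35y:
  (0, 0) → P = 0
  (0, 7) → P = 245
  (17/4, 0) → P = 527/4
  (10/3, 13/3) → P = 255
  (79/21, 82/21) → P = 1773/7

The optimum lies where 4x + 5y = 35 and 3x + 3y = 23.
Solving simultaneously gives x = 10/3, y = 13/3.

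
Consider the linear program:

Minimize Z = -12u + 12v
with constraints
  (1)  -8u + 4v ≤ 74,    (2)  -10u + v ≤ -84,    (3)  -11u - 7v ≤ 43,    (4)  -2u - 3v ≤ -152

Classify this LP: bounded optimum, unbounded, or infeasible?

From the feasible point (205/16, 353/8), moving in the direction (3, -2) keeps every constraint satisfied while Z decreases without bound.

unbounded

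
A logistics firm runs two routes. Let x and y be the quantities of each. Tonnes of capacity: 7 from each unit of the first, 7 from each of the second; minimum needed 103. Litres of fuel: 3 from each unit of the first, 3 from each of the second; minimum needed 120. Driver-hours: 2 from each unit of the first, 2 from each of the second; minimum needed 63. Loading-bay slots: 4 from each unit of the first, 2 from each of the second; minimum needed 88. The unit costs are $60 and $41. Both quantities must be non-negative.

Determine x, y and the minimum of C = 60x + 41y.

x = 4, y = 36, minimum C = 1716

Corner points and C = 60x + 41y:
  (0, 44) → C = 1804
  (40, 0) → C = 2400
  (4, 36) → C = 1716
The feasible region is unbounded (it extends along (0, 1), (1, 0)), but C strictly increases along every unbounded feasible direction, so there is no improving ray and the minimum is attained at a vertex.

The binding constraints are 3x + 3y = 120 and 4x + 2y = 88.
Solving simultaneously gives x = 4, y = 36.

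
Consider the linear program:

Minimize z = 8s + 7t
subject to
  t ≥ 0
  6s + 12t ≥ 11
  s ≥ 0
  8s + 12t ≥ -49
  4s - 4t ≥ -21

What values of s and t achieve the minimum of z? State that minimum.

s = 0, t = 11/12, minimum z = 77/12

Corner points and z = 8s + 7t:
  (11/6, 0) → z = 44/3
  (0, 11/12) → z = 77/12
  (0, 21/4) → z = 147/4
The feasible region is unbounded (it extends along (1, 1), (1, 0)), but z strictly increases along every unbounded feasible direction, so there is no improving ray and the minimum is attained at a vertex.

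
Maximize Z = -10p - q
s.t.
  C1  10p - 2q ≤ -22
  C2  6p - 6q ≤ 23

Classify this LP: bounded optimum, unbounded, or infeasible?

From the feasible point (-89/24, -181/24), moving in the direction (-6, -6) keeps every constraint satisfied while Z increases without bound.

unbounded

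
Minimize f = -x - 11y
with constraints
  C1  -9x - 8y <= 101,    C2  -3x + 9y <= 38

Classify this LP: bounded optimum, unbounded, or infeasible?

unbounded

From the feasible point (-1213/105, 13/35), moving in the direction (9, 3) keeps every constraint satisfied while f decreases without bound.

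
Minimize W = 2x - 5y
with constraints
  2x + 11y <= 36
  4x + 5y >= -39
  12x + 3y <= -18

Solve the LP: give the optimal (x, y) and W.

x = -609/34, y = 111/17, minimum W = -1164/17

Vertices and W = 2x - 5y:
  (-609/34, 111/17) → W = -1164/17
  (-17/7, 26/7) → W = -164/7
  (9/16, -33/4) → W = 339/8

The binding constraints are 2x + 11y = 36 and 4x + 5y = -39.
Solving simultaneously gives x = -609/34, y = 111/17.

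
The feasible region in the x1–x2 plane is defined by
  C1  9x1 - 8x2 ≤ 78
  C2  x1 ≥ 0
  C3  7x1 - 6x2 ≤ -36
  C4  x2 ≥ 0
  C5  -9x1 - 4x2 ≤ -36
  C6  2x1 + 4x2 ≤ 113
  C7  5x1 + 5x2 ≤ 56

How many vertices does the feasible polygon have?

4

Of the 21 pairwise boundary intersections, those satisfying every inequality are:
  (0, 9)
  (0, 56/5)
  (36/41, 288/41)
  (12/5, 44/5)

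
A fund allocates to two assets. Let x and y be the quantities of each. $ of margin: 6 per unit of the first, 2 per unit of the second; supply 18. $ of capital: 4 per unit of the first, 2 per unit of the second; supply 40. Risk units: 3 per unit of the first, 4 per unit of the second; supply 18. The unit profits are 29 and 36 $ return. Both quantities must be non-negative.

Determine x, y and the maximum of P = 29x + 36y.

The binding constraints are 6x + 2y = 18 and 3x + 4y = 18.
Solving simultaneously gives x = 2, y = 3.

x = 2, y = 3, maximum P = 166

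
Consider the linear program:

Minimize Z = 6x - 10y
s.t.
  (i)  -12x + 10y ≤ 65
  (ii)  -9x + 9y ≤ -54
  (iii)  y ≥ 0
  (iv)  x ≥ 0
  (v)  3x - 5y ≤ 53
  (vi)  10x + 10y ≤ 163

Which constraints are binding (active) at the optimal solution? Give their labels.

(ii) and (vi)

Extreme points and Z = 6x - 10y:
  (6, 0) → Z = 36
  (223/20, 103/20) → Z = 77/5
  (163/10, 0) → Z = 489/5

The minimum is at (223/20, 103/20). Substituting into each constraint, equality holds for (ii) and (vi); the remaining constraints have slack.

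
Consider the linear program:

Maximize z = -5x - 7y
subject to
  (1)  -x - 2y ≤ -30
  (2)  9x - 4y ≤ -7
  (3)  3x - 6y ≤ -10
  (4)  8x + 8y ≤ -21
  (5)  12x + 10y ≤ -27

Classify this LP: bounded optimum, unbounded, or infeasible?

unbounded

From the feasible point (-141/4, 261/8), moving in the direction (-2, 1) keeps every constraint satisfied while z increases without bound.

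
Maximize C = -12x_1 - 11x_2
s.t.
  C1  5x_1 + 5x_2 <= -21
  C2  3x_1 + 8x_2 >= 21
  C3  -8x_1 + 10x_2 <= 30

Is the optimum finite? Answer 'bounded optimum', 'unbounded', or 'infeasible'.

The boundaries 5x_1 + 5x_2 = -21 and 3x_1 + 8x_2 = 21 meet at (-273/25, 168/25), but that point violates -8x_1 + 10x_2 ≤ 30. Every candidate vertex is excluded by some other constraint, so the feasible region is empty.

infeasible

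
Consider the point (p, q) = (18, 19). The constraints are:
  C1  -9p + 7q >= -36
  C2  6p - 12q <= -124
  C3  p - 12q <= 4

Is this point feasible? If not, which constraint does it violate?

not feasible — violates C2

Constraint C2: 6p - 12q = -120, which is not ≤ -124. All other constraints are satisfied.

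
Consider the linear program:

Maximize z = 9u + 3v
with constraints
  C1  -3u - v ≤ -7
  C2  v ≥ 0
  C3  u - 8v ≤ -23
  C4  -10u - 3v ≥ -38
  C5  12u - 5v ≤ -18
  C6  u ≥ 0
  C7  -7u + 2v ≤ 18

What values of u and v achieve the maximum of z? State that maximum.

u = 22/41, v = 446/41, maximum z = 1536/41

Vertices and z = 9u + 3v:
  (17/27, 46/9) → z = 21
  (0, 7) → z = 21
  (68/43, 318/43) → z = 1566/43
  (22/41, 446/41) → z = 1536/41
  (0, 9) → z = 27

At the optimal vertex, -10u - 3v = -38 and -7u + 2v = 18.
Solving simultaneously gives u = 22/41, v = 446/41.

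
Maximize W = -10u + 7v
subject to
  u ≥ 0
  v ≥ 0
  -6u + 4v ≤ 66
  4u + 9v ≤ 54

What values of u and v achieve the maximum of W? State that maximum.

Corner points and W = -10u + 7v:
  (0, 0) → W = 0
  (0, 6) → W = 42
  (27/2, 0) → W = -135

The binding constraints are u = 0 and 4u + 9v = 54.
Solving simultaneously gives u = 0, v = 6.

u = 0, v = 6, maximum W = 42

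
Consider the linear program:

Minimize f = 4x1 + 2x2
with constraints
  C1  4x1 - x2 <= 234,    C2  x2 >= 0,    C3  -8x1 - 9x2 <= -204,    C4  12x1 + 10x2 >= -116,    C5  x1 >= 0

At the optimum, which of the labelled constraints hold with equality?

Corner points and f = 4x1 + 2x2:
  (117/2, 0) → f = 234
  (51/2, 0) → f = 102
  (0, 68/3) → f = 136/3
The feasible region is unbounded (it extends along (0, 1), (1, 4)), but f strictly increases along every unbounded feasible direction, so there is no improving ray and the minimum is attained at a vertex.

The minimum is at (0, 68/3). Substituting into each constraint, equality holds for C3 and C5; the remaining constraints have slack.

C3 and C5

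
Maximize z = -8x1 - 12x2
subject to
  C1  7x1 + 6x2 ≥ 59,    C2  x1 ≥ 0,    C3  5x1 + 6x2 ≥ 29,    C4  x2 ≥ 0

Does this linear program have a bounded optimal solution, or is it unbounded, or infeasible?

Feasible corners and z = -8x1 - 12x2:
  (0, 59/6) → z = -118
  (59/7, 0) → z = -472/7
The feasible region has finitely many vertices and no improving ray; the maximum is -472/7 at (59/7, 0).

bounded optimum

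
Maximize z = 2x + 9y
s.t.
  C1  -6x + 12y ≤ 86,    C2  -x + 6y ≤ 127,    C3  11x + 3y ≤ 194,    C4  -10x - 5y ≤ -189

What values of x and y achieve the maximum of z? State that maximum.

x = 69/5, y = 211/15, maximum z = 771/5

Feasible corners and z = 2x + 9y:
  (69/5, 211/15) → z = 771/5
  (919/75, 997/75) → z = 10811/75
  (403/25, 139/25) → z = 2057/25

At the optimal vertex, -6x + 12y = 86 and 11x + 3y = 194.
Solving simultaneously gives x = 69/5, y = 211/15.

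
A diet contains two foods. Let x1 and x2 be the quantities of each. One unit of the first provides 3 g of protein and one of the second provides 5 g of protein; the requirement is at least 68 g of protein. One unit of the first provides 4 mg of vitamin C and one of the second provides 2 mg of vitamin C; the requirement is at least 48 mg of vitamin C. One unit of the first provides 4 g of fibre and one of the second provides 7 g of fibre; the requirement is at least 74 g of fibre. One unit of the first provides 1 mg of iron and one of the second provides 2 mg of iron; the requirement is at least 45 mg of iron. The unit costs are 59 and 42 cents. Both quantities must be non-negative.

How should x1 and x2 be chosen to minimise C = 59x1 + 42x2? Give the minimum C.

x1 = 1, x2 = 22, minimum C = 983

Feasible corners and C = 59x1 + 42x2:
  (0, 24) → C = 1008
  (45, 0) → C = 2655
  (1, 22) → C = 983
The feasible region is unbounded (it extends along (0, 1), (1, 0)), but C strictly increases along every unbounded feasible direction, so there is no improving ray and the minimum is attained at a vertex.

At the optimal vertex, 4x1 + 2x2 = 48 and x1 + 2x2 = 45.
Solving simultaneously gives x1 = 1, x2 = 22.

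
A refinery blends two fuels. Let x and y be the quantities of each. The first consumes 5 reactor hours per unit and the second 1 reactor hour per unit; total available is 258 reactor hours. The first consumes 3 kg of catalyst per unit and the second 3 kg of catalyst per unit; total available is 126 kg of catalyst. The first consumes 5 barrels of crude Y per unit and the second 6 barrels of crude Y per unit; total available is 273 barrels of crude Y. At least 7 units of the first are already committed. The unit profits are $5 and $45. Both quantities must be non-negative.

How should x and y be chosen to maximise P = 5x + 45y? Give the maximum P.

Corner points and P = 5x + 45y:
  (42, 0) → P = 210
  (7, 0) → P = 35
  (7, 35) → P = 1610

x = 7, y = 35, maximum P = 1610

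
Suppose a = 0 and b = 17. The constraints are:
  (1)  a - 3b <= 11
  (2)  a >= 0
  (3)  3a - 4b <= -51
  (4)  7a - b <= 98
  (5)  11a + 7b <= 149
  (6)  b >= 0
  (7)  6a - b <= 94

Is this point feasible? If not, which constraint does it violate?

feasible

(1): -51 ≤ 11 ✓
(2): 0 ≥ 0 ✓
(3): -68 ≤ -51 ✓
(4): -17 ≤ 98 ✓
(5): 119 ≤ 149 ✓
(6): 17 ≥ 0 ✓
(7): -17 ≤ 94 ✓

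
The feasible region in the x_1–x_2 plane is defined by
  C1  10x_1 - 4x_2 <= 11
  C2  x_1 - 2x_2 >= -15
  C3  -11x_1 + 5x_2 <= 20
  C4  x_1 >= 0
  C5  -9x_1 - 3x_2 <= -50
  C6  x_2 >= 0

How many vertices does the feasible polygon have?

Pairwise boundary intersections that survive every other constraint:
  (41/8, 161/16)
  (233/66, 401/66)
  (55/21, 185/21)

3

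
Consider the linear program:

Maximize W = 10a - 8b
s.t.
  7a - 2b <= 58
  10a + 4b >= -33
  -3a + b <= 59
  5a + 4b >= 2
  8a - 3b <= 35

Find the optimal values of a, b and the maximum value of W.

Vertices and W = 10a - 8b:
  (176, 587) → W = -2936
  (104/5, 219/5) → W = -712/5
  (-269/22, 491/22) → W = -3309/11
  (-7, 37/4) → W = -144
  (146/47, -159/47) → W = 2732/47

a = 146/47, b = -159/47, maximum W = 2732/47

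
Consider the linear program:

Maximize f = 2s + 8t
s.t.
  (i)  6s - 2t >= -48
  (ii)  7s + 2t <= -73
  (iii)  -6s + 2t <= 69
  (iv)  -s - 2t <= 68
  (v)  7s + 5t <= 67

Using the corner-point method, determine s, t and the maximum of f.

s = -121/13, t = -51/13, maximum f = -50

Feasible corners and f = 2s + 8t:
  (-121/13, -51/13) → f = -50
  (-116/7, -180/7) → f = -1672/7
  (-5/6, -403/12) → f = -811/3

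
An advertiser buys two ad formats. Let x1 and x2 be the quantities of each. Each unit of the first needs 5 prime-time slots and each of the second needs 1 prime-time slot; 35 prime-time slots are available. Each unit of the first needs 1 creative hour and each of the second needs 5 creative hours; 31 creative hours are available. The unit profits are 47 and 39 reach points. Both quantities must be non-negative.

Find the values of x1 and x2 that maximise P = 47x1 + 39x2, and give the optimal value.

Vertices and P = 47x1 + 39x2:
  (0, 0) → P = 0
  (0, 31/5) → P = 1209/5
  (7, 0) → P = 329
  (6, 5) → P = 477

The binding constraints are 5x1 + x2 = 35 and x1 + 5x2 = 31.
Solving simultaneously gives x1 = 6, x2 = 5.

x1 = 6, x2 = 5, maximum P = 477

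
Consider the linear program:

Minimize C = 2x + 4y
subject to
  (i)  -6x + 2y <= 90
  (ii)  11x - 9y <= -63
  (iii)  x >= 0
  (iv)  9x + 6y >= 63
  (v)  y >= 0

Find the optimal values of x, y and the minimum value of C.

x = 9/7, y = 60/7, minimum C = 258/7

Vertices and C = 2x + 4y:
  (0, 45) → C = 180
  (9/7, 60/7) → C = 258/7
  (0, 21/2) → C = 42
The feasible region is unbounded (it extends along (1, 3), (9, 11)), but C strictly increases along every unbounded feasible direction, so there is no improving ray and the minimum is attained at a vertex.

The optimum lies where 11x - 9y = -63 and 9x + 6y = 63.
Solving simultaneously gives x = 9/7, y = 60/7.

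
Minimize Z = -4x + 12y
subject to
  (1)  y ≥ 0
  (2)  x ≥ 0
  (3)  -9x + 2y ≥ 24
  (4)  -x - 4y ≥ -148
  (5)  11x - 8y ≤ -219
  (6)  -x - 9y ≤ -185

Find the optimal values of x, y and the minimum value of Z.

x = 0, y = 219/8, minimum Z = 657/2

Vertices and Z = -4x + 12y:
  (0, 37) → Z = 444
  (0, 219/8) → Z = 657/2
  (100/19, 678/19) → Z = 7736/19
  (123/25, 1707/50) → Z = 390

The optimum lies where x = 0 and 11x - 8y = -219.
Solving simultaneously gives x = 0, y = 219/8.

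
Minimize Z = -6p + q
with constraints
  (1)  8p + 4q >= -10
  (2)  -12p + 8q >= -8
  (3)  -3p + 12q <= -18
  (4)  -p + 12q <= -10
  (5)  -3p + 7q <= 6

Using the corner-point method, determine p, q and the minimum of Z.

p = -2/5, q = -8/5, minimum Z = 4/5

Extreme points and Z = -6p + q:
  (-3/7, -23/14) → Z = 13/14
  (-4/9, -29/18) → Z = 19/18
  (-2/5, -8/5) → Z = 4/5

The binding constraints are -12p + 8q = -8 and -3p + 12q = -18.
Solving simultaneously gives p = -2/5, q = -8/5.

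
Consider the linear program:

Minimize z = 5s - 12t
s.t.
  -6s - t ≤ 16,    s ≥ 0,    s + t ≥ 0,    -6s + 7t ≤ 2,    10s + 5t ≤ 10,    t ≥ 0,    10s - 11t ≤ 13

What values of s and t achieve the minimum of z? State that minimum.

Extreme points and z = 5s - 12t:
  (0, 0) → z = 0
  (0, 2/7) → z = -24/7
  (3/5, 4/5) → z = -33/5
  (1, 0) → z = 5

s = 3/5, t = 4/5, minimum z = -33/5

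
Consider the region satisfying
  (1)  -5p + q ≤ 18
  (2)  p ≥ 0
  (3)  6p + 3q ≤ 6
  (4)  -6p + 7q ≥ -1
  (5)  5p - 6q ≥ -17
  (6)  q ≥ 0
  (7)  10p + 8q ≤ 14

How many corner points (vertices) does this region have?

Of the 21 pairwise boundary intersections, those satisfying every inequality are:
  (0, 0)
  (0, 7/4)
  (3/4, 1/2)
  (1/3, 4/3)
  (1/6, 0)

5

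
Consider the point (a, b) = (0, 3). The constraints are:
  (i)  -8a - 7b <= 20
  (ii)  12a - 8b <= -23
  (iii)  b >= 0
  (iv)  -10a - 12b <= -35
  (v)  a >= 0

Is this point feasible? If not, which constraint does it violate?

feasible

(i): -21 ≤ 20 ✓
(ii): -24 ≤ -23 ✓
(iii): 3 ≥ 0 ✓
(iv): -36 ≤ -35 ✓
(v): 0 ≥ 0 ✓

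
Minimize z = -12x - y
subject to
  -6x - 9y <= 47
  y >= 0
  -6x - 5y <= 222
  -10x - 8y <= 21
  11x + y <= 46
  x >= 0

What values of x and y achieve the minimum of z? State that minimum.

Vertices and z = -12x - y:
  (46/11, 0) → z = -552/11
  (0, 0) → z = 0
  (0, 46) → z = -46

At the optimal vertex, y = 0 and 11x + y = 46.
Solving simultaneously gives x = 46/11, y = 0.

x = 46/11, y = 0, minimum z = -552/11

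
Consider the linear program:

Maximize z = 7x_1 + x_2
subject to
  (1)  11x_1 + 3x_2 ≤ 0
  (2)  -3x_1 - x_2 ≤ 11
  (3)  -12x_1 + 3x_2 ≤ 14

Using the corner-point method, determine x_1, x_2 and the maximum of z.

x_1 = 33/2, x_2 = -121/2, maximum z = 55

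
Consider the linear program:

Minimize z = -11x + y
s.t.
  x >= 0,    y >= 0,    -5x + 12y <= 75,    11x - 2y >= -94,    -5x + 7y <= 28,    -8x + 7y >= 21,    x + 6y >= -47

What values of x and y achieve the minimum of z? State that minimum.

Vertices and z = -11x + y:
  (0, 4) → z = 4
  (0, 3) → z = 3
  (7/3, 17/3) → z = -20

x = 7/3, y = 17/3, minimum z = -20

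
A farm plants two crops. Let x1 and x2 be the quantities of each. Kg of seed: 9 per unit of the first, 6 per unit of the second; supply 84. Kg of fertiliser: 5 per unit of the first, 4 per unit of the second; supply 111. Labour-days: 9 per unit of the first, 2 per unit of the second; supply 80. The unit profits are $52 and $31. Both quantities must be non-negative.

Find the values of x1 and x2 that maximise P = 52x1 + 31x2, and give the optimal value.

x1 = 26/3, x2 = 1, maximum P = 1445/3

Corner points and P = 52x1 + 31x2:
  (0, 0) → P = 0
  (0, 14) → P = 434
  (80/9, 0) → P = 4160/9
  (26/3, 1) → P = 1445/3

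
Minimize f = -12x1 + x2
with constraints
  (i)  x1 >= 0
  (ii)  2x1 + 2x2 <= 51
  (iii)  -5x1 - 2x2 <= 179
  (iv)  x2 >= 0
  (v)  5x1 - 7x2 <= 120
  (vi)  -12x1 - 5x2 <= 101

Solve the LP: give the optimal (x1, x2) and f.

Vertices and f = -12x1 + x2:
  (0, 51/2) → f = 51/2
  (0, 0) → f = 0
  (199/8, 5/8) → f = -2383/8
  (24, 0) → f = -288

x1 = 199/8, x2 = 5/8, minimum f = -2383/8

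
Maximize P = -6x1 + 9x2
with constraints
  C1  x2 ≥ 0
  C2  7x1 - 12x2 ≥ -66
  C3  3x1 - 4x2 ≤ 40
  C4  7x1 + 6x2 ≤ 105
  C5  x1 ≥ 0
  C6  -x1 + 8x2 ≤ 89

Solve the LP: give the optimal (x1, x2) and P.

Extreme points and P = -6x1 + 9x2:
  (40/3, 0) → P = -80
  (0, 0) → P = 0
  (48/7, 19/2) → P = 621/14
  (0, 11/2) → P = 99/2
  (330/23, 35/46) → P = -3645/46

The binding constraints are 7x1 - 12x2 = -66 and x1 = 0.
Solving simultaneously gives x1 = 0, x2 = 11/2.

x1 = 0, x2 = 11/2, maximum P = 99/2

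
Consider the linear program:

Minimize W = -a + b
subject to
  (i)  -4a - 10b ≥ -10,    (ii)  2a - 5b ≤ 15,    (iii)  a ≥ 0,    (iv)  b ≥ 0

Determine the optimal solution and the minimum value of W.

The optimum lies where -4a - 10b = -10 and b = 0.
Solving simultaneously gives a = 5/2, b = 0.

a = 5/2, b = 0, minimum W = -5/2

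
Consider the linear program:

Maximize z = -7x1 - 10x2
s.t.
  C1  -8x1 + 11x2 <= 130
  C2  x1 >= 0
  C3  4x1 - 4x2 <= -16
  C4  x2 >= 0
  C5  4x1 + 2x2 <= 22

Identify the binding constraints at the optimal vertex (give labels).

Vertices and z = -7x1 - 10x2:
  (0, 4) → z = -40
  (0, 11) → z = -110
  (7/3, 19/3) → z = -239/3

The maximum is at (0, 4). Substituting into each constraint, equality holds for C2 and C3; the remaining constraints have slack.

C2 and C3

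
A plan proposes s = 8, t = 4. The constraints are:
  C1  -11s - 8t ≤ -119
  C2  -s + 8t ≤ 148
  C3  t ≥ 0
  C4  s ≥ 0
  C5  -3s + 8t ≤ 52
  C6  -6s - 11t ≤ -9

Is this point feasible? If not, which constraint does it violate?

C1: -120 ≤ -119 ✓
C2: 24 ≤ 148 ✓
C3: 4 ≥ 0 ✓
C4: 8 ≥ 0 ✓
C5: 8 ≤ 52 ✓
C6: -92 ≤ -9 ✓

feasible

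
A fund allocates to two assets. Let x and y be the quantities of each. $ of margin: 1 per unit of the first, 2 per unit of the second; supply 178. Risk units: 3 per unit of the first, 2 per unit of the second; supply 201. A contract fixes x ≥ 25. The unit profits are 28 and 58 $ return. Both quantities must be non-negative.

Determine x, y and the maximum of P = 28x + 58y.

x = 25, y = 63, maximum P = 4354

Extreme points and P = 28x + 58y:
  (67, 0) → P = 1876
  (25, 0) → P = 700
  (25, 63) → P = 4354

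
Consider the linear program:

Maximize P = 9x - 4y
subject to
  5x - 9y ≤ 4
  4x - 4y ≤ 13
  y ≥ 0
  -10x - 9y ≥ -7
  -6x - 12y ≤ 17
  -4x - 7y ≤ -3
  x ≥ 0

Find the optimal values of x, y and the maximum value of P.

The binding constraints are -10x - 9y = -7 and -4x - 7y = -3.
Solving simultaneously gives x = 11/17, y = 1/17.

x = 11/17, y = 1/17, maximum P = 95/17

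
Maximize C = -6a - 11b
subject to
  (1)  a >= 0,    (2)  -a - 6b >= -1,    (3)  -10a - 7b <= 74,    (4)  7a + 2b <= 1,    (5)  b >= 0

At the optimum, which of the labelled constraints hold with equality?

Feasible corners and C = -6a - 11b:
  (0, 1/6) → C = -11/6
  (0, 0) → C = 0
  (1/10, 3/20) → C = -9/4
  (1/7, 0) → C = -6/7

The maximum is at (0, 0). Substituting into each constraint, equality holds for (1) and (5); the remaining constraints have slack.

(1) and (5)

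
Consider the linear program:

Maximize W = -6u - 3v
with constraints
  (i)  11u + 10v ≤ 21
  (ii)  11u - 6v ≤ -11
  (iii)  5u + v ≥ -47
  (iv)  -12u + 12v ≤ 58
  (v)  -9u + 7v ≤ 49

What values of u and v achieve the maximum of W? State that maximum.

u = -293/41, v = -462/41, maximum W = 3144/41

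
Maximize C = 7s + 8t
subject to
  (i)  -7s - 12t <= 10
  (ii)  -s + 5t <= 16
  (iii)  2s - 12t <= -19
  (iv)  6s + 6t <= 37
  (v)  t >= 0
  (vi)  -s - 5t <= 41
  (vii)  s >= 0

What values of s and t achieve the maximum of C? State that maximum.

Feasible corners and C = 7s + 8t:
  (89/36, 133/36) → C = 1687/36
  (0, 16/5) → C = 128/5
  (55/14, 47/21) → C = 1907/42
  (0, 19/12) → C = 38/3

s = 89/36, t = 133/36, maximum C = 1687/36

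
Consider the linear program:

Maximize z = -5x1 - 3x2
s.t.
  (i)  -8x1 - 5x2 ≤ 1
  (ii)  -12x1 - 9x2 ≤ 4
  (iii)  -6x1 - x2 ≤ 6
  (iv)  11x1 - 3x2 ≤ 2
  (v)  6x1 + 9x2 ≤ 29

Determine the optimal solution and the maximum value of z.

Extreme points and z = -5x1 - 3x2:
  (-29/22, 21/11) → z = 19/22
  (7/79, -27/79) → z = 46/79
  (-83/48, 35/8) → z = -215/48
  (35/39, 307/117) → z = -482/39

At the optimal vertex, -8x1 - 5x2 = 1 and -6x1 - x2 = 6.
Solving simultaneously gives x1 = -29/22, x2 = 21/11.

x1 = -29/22, x2 = 21/11, maximum z = 19/22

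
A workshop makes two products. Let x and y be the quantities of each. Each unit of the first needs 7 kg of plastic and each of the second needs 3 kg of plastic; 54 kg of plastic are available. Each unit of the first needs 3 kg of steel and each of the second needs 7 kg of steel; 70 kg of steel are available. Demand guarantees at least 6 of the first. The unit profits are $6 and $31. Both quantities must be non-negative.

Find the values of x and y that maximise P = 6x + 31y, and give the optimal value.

Feasible corners and P = 6x + 31y:
  (54/7, 0) → P = 324/7
  (6, 0) → P = 36
  (6, 4) → P = 160

At the optimal vertex, 7x + 3y = 54 and x = 6.
Solving simultaneously gives x = 6, y = 4.

x = 6, y = 4, maximum P = 160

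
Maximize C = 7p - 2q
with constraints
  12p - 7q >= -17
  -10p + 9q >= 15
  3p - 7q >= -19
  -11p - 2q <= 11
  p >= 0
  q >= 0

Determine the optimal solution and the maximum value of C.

Corner points and C = 7p - 2q:
  (2/9, 59/21) → C = -256/63
  (0, 17/7) → C = -34/7
  (66/43, 145/43) → C = 4
  (0, 5/3) → C = -10/3

The optimum lies where -10p + 9q = 15 and 3p - 7q = -19.
Solving simultaneously gives p = 66/43, q = 145/43.

p = 66/43, q = 145/43, maximum C = 4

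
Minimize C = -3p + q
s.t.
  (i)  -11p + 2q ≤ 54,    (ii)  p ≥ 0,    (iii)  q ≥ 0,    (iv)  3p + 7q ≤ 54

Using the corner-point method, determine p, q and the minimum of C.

p = 18, q = 0, minimum C = -54

The binding constraints are q = 0 and 3p + 7q = 54.
Solving simultaneously gives p = 18, q = 0.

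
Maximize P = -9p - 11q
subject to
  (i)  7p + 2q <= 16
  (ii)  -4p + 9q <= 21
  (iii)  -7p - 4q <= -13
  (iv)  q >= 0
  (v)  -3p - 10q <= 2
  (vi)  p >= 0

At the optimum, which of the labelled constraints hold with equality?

(iii) and (iv)

Feasible corners and P = -9p - 11q:
  (102/71, 211/71) → P = -3239/71
  (16/7, 0) → P = -144/7
  (33/79, 199/79) → P = -2486/79
  (13/7, 0) → P = -117/7

The maximum is at (13/7, 0). Substituting into each constraint, equality holds for (iii) and (iv); the remaining constraints have slack.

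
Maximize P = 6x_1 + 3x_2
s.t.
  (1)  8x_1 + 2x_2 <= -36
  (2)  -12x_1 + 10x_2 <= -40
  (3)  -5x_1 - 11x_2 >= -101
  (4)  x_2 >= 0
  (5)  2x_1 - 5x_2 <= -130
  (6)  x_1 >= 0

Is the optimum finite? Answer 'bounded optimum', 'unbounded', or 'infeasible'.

The boundaries 2x_1 - 5x_2 = -130 and x_1 = 0 meet at (0, 26), but that point violates 8x_1 + 2x_2 ≤ -36. Every candidate vertex is excluded by some other constraint, so the feasible region is empty.

infeasible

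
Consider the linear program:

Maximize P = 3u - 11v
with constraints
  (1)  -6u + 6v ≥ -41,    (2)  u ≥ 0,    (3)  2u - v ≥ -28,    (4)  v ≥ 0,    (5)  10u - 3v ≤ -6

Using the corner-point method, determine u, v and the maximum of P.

Feasible corners and P = 3u - 11v:
  (0, 28) → P = -308
  (0, 2) → P = -22
  (39/2, 67) → P = -1357/2

u = 0, v = 2, maximum P = -22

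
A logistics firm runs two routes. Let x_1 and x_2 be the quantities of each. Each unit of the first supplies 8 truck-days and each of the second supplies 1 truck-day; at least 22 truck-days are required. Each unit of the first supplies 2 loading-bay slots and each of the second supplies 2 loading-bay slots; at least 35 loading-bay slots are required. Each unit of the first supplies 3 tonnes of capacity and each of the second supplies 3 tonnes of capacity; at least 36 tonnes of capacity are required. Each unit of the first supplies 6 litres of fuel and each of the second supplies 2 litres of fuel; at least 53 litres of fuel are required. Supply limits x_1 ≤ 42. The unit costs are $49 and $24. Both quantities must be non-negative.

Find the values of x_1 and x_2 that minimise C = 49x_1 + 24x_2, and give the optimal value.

x_1 = 9/2, x_2 = 13, minimum C = 1065/2

The feasible region is unbounded (it extends along (0, 1)), but C strictly increases along every unbounded feasible direction, so there is no improving ray and the minimum is attained at a vertex.

The optimum lies where 2x_1 + 2x_2 = 35 and 6x_1 + 2x_2 = 53.
Solving simultaneously gives x_1 = 9/2, x_2 = 13.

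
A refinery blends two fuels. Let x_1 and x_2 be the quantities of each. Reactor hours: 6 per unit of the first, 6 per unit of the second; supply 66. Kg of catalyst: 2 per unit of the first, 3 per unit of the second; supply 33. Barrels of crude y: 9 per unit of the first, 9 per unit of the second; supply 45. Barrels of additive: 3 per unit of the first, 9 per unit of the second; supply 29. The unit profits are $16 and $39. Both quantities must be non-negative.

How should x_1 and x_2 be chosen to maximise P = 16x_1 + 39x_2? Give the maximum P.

Vertices and P = 16x_1 + 39x_2:
  (0, 0) → P = 0
  (0, 29/9) → P = 377/3
  (5, 0) → P = 80
  (8/3, 7/3) → P = 401/3

At the optimal vertex, 9x_1 + 9x_2 = 45 and 3x_1 + 9x_2 = 29.
Solving simultaneously gives x_1 = 8/3, x_2 = 7/3.

x_1 = 8/3, x_2 = 7/3, maximum P = 401/3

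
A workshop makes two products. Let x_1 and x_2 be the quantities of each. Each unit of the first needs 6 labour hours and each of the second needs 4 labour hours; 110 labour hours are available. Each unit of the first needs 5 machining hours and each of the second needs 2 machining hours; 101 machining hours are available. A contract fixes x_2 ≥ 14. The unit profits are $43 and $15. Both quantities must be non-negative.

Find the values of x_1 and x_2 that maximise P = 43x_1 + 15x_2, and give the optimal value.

At the optimal vertex, 6x_1 + 4x_2 = 110 and x_2 = 14.
Solving simultaneously gives x_1 = 9, x_2 = 14.

x_1 = 9, x_2 = 14, maximum P = 597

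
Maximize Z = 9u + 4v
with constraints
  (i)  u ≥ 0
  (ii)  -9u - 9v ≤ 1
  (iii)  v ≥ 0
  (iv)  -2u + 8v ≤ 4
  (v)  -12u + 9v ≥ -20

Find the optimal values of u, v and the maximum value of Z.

u = 98/39, v = 44/39, maximum Z = 1058/39

Extreme points and Z = 9u + 4v:
  (0, 0) → Z = 0
  (0, 1/2) → Z = 2
  (5/3, 0) → Z = 15
  (98/39, 44/39) → Z = 1058/39

The binding constraints are -2u + 8v = 4 and -12u + 9v = -20.
Solving simultaneously gives u = 98/39, v = 44/39.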